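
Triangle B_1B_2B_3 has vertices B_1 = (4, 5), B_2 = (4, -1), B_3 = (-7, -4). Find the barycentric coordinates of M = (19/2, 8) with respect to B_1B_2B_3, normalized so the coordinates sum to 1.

Signed area of the reference triangle: [B_1B_2B_3] = ½·(4·(-1−(-4)) + 4·(-4−5) + (-7)·(5−(-1))) = ½·(12 − 36 − 42) = -33.
[MB_2B_3] = ½·((19/2)·(-1−(-4)) + 4·(-4−8) + (-7)·(8−(-1))) = ½·(57/2 − 48 − 63) = -165/4, so the B_1-coordinate is (-165/4)/(-33) = 5/4.
[B_1MB_3] = ½·(4·(8−(-4)) + (19/2)·(-4−5) + (-7)·(5−8)) = ½·(48 − 171/2 + 21) = -33/4, so the B_2-coordinate is 1/4.
[B_1B_2M] = ½·(4·(-1−8) + 4·(8−5) + (19/2)·(5−(-1))) = ½·(-36 + 12 + 57) = 33/2, so the B_3-coordinate is -1/2.

(5/4, 1/4, -1/2)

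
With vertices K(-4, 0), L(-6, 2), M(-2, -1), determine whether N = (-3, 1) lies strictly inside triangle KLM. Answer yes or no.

Barycentric coordinates of N: (-5/2, 3/2, 2).
The three coordinates are negative, positive, positive; a point is interior exactly when all three are positive.

no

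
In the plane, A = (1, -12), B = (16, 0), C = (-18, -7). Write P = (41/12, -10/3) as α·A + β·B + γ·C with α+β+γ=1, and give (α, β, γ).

Signed area of the reference triangle: [ABC] = ½·(1·(0−(-7)) + 16·(-7−(-12)) + (-18)·(-12−0)) = ½·(7 + 80 + 216) = 303/2.
[PBC] = ½·((41/12)·(0−(-7)) + 16·(-7−(-10/3)) + (-18)·(-10/3−0)) = ½·(287/12 − 176/3 + 60) = 101/8, so the A-coordinate is (101/8)/(303/2) = 1/12.
[APC] = ½·(1·(-10/3−(-7)) + (41/12)·(-7−(-12)) + (-18)·(-12−(-10/3))) = ½·(11/3 + 205/12 + 156) = 707/8, so the B-coordinate is 7/12.
[ABP] = ½·(1·(0−(-10/3)) + 16·(-10/3−(-12)) + (41/12)·(-12−0)) = ½·(10/3 + 416/3 − 41) = 101/2, so the C-coordinate is 1/3.

(1/12, 7/12, 1/3)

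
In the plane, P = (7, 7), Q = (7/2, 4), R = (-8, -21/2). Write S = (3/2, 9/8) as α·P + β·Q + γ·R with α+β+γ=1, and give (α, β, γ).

(1/4, 1/2, 1/4)

Signed area of the reference triangle: [PQR] = ½·(7·(4−(-21/2)) + (7/2)·(-21/2−7) + (-8)·(7−4)) = ½·(203/2 − 245/4 − 24) = 65/8.
[SQR] = ½·((3/2)·(4−(-21/2)) + (7/2)·(-21/2−(9/8)) + (-8)·(9/8−4)) = ½·(87/4 − 651/16 + 23) = 65/32, so the P-coordinate is (65/32)/(65/8) = 1/4.
[PSR] = ½·(7·(9/8−(-21/2)) + (3/2)·(-21/2−7) + (-8)·(7−(9/8))) = ½·(651/8 − 105/4 − 47) = 65/16, so the Q-coordinate is 1/2.
[PQS] = ½·(7·(4−(9/8)) + (7/2)·(9/8−7) + (3/2)·(7−4)) = ½·(161/8 − 329/16 + 9/2) = 65/32, so the R-coordinate is 1/4.
Check: 1/4 + 1/2 + 1/4 = 1.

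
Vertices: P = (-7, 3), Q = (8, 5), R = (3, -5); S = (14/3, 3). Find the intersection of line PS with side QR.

(7, 3)

Barycentric coordinates of S with respect to PQR: (1/6, 2/3, 1/6).
On side QR the P-coordinate is zero; dropping S's P-weight 1/6 and renormalizing the remaining 2/3 : 1/6 gives weights 4/5, 1/5 on Q, R.
T = (4/5)·(8, 5) + (1/5)·(3, -5) = (7, 3).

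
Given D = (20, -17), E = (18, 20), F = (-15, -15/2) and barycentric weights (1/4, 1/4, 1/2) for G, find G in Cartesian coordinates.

G = (1/4)·D + (1/4)·E + (1/2)·F.
x-coordinate: (1/4)·20 + (1/4)·18 + (1/2)·(-15) = 2.
y-coordinate: (1/4)·(-17) + (1/4)·20 + (1/2)·(-15/2) = -3.

(2, -3)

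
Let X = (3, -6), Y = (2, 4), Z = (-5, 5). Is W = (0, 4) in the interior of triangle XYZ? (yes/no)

yes

Barycentric coordinates of W: (2/69, 47/69, 20/69).
The three coordinates are positive, positive, positive; a point is interior exactly when all three are positive.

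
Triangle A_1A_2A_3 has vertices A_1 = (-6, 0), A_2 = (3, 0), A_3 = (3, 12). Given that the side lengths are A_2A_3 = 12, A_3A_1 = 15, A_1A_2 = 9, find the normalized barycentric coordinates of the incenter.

The incenter has barycentric coordinates proportional to the opposite side lengths: (12 : 15 : 9).
Normalizing by 12+15+9 = 36 gives (1/3, 5/12, 1/4).

(1/3, 5/12, 1/4)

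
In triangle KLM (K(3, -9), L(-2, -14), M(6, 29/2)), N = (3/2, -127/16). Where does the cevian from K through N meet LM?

(0, -55/8)

Barycentric coordinates of N with respect to KLM: (1/2, 3/8, 1/8).
On side LM the K-coordinate is zero; dropping N's K-weight 1/2 and renormalizing the remaining 3/8 : 1/8 gives weights 3/4, 1/4 on L, M.
J = (3/4)·(-2, -14) + (1/4)·(6, 29/2) = (0, -55/8).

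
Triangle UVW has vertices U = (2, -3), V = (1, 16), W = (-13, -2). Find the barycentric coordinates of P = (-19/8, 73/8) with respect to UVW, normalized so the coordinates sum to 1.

(1/8, 5/8, 1/4)

Signed area of the reference triangle: [UVW] = ½·(2·(16−(-2)) + 1·(-2−(-3)) + (-13)·(-3−16)) = ½·(36 + 1 + 247) = 142.
[PVW] = ½·((-19/8)·(16−(-2)) + 1·(-2−(73/8)) + (-13)·(73/8−16)) = ½·(-171/4 − 89/8 + 715/8) = 71/4, so the U-coordinate is (71/4)/142 = 1/8.
[UPW] = ½·(2·(73/8−(-2)) + (-19/8)·(-2−(-3)) + (-13)·(-3−(73/8))) = ½·(89/4 − 19/8 + 1261/8) = 355/4, so the V-coordinate is 5/8.
[UVP] = ½·(2·(16−(73/8)) + 1·(73/8−(-3)) + (-19/8)·(-3−16)) = ½·(55/4 + 97/8 + 361/8) = 71/2, so the W-coordinate is 1/4.
Check: 1/8 + 5/8 + 1/4 = 1.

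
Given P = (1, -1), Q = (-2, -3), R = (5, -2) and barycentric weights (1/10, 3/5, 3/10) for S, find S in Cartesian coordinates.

S = (1/10)·P + (3/5)·Q + (3/10)·R.
x-coordinate: (1/10)·1 + (3/5)·(-2) + (3/10)·5 = 2/5.
y-coordinate: (1/10)·(-1) + (3/5)·(-3) + (3/10)·(-2) = -5/2.

(2/5, -5/2)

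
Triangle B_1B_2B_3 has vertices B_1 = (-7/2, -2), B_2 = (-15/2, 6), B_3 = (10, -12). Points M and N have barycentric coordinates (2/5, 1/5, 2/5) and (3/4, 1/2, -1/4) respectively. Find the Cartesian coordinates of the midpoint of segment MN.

Barycentric coordinates of the midpoint are the average: (23/40, 7/20, 3/40).
Converting: (23/40)·B_1 + (7/20)·B_2 + (3/40)·B_3 = (-311/80, 1/20).

(-311/80, 1/20)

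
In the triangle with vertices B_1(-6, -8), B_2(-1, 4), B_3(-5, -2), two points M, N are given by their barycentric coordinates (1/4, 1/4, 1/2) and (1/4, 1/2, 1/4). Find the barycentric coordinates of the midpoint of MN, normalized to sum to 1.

Since both coordinate triples sum to 1, the midpoint's barycentrics are the componentwise average.
(1/4+1/4)/2 = 1/4; similarly 3/8 and 3/8.

(1/4, 3/8, 3/8)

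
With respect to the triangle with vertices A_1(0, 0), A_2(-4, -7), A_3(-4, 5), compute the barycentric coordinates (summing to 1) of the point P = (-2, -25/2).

Signed area of the reference triangle: [A_1A_2A_3] = ½·(0·(-7−5) + (-4)·(5−0) + (-4)·(0−(-7))) = ½·(0 − 20 − 28) = -24.
[PA_2A_3] = ½·((-2)·(-7−5) + (-4)·(5−(-25/2)) + (-4)·(-25/2−(-7))) = ½·(24 − 70 + 22) = -12, so the A_1-coordinate is (-12)/(-24) = 1/2.
[A_1PA_3] = ½·(0·(-25/2−5) + (-2)·(5−0) + (-4)·(0−(-25/2))) = ½·(0 − 10 − 50) = -30, so the A_2-coordinate is 5/4.
[A_1A_2P] = ½·(0·(-7−(-25/2)) + (-4)·(-25/2−0) + (-2)·(0−(-7))) = ½·(0 + 50 − 14) = 18, so the A_3-coordinate is -3/4.

(1/2, 5/4, -3/4)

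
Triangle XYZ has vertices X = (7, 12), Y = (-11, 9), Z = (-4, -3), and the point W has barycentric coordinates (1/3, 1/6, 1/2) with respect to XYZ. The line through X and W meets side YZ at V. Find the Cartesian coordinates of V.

(-23/4, 0)

Line XW meets YZ where the X-coordinate vanishes; zeroing W's X-weight and renormalizing leaves Y, Z-weights 1/6 : 1/2 → (1/4, 3/4).
So V = (1/4)·Y + (3/4)·Z = (-23/4, 0).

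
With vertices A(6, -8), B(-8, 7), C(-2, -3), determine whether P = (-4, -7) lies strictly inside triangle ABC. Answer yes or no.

Barycentric coordinates of P: (-22/25, -21/25, 68/25).
The three coordinates are negative, negative, positive; a point is interior exactly when all three are positive.

no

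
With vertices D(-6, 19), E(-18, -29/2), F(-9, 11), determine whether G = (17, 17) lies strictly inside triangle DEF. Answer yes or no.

no

Barycentric coordinates of G: (406/3, 380/9, -1589/9).
The three coordinates are positive, positive, negative; a point is interior exactly when all three are positive.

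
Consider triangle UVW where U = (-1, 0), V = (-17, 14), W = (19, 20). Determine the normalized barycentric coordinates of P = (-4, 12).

(1/4, 1/2, 1/4)

Signed area of the reference triangle: [UVW] = ½·((-1)·(14−20) + (-17)·(20−0) + 19·(0−14)) = ½·(6 − 340 − 266) = -300.
[PVW] = ½·((-4)·(14−20) + (-17)·(20−12) + 19·(12−14)) = ½·(24 − 136 − 38) = -75, so the U-coordinate is (-75)/(-300) = 1/4.
[UPW] = ½·((-1)·(12−20) + (-4)·(20−0) + 19·(0−12)) = ½·(8 − 80 − 228) = -150, so the V-coordinate is 1/2.
[UVP] = ½·((-1)·(14−12) + (-17)·(12−0) + (-4)·(0−14)) = ½·(-2 − 204 + 56) = -75, so the W-coordinate is 1/4.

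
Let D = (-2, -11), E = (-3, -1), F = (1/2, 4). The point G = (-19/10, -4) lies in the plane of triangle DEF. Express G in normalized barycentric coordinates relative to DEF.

(2/5, 2/5, 1/5)

Signed area of the reference triangle: [DEF] = ½·((-2)·(-1−4) + (-3)·(4−(-11)) + (1/2)·(-11−(-1))) = ½·(10 − 45 − 5) = -20.
[GEF] = ½·((-19/10)·(-1−4) + (-3)·(4−(-4)) + (1/2)·(-4−(-1))) = ½·(19/2 − 24 − 3/2) = -8, so the D-coordinate is (-8)/(-20) = 2/5.
[DGF] = ½·((-2)·(-4−4) + (-19/10)·(4−(-11)) + (1/2)·(-11−(-4))) = ½·(16 − 57/2 − 7/2) = -8, so the E-coordinate is 2/5.
[DEG] = ½·((-2)·(-1−(-4)) + (-3)·(-4−(-11)) + (-19/10)·(-11−(-1))) = ½·(-6 − 21 + 19) = -4, so the F-coordinate is 1/5.
Check: 2/5 + 2/5 + 1/5 = 1.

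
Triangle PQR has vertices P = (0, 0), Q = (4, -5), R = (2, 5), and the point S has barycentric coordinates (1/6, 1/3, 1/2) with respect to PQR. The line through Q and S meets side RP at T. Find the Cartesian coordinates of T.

Line QS meets RP where the Q-coordinate vanishes; zeroing S's Q-weight and renormalizing leaves R, P-weights 1/2 : 1/6 → (3/4, 1/4).
So T = (3/4)·R + (1/4)·P = (3/2, 15/4).

(3/2, 15/4)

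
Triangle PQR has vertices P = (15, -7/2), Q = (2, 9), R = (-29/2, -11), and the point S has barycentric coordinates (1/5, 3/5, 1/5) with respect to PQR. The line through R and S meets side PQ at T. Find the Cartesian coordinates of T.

Line RS meets PQ where the R-coordinate vanishes; zeroing S's R-weight and renormalizing leaves P, Q-weights 1/5 : 3/5 → (1/4, 3/4).
So T = (1/4)·P + (3/4)·Q = (21/4, 47/8).

(21/4, 47/8)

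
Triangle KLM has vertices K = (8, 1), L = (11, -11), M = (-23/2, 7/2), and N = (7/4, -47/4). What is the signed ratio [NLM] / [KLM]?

[KLM] = ½·(8·(-11−(7/2)) + 11·(7/2−1) + (-23/2)·(1−(-11))) = ½·(-116 + 55/2 − 138) = -453/4.
[NLM] = ½·((7/4)·(-11−(7/2)) + 11·(7/2−(-47/4)) + (-23/2)·(-47/4−(-11))) = ½·(-203/8 + 671/4 + 69/8) = 151/2, so the ratio is (151/2)/(-453/4) = -2/3.

-2/3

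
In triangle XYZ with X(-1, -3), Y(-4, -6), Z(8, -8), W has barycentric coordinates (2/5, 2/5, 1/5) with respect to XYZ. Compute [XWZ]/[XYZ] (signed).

2/5

The signed ratio [XWZ]/[XYZ] equals the barycentric coordinate of W at vertex Y, which is 2/5.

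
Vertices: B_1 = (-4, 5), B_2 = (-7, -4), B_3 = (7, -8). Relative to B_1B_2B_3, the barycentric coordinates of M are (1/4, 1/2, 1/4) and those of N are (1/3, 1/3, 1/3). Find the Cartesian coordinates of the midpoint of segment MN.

Barycentric coordinates of the midpoint are the average: (7/24, 5/12, 7/24).
Converting: (7/24)·B_1 + (5/12)·B_2 + (7/24)·B_3 = (-49/24, -61/24).

(-49/24, -61/24)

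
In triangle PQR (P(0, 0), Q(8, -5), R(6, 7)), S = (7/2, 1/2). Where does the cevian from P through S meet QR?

Barycentric coordinates of S with respect to PQR: (1/2, 1/4, 1/4).
On side QR the P-coordinate is zero; dropping S's P-weight 1/2 and renormalizing the remaining 1/4 : 1/4 gives weights 1/2, 1/2 on Q, R.
T = (1/2)·(8, -5) + (1/2)·(6, 7) = (7, 1).

(7, 1)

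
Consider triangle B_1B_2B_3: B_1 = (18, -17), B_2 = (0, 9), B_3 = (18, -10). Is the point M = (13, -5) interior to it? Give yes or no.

Barycentric coordinates of M: (5/126, 5/18, 43/63).
The three coordinates are positive, positive, positive; a point is interior exactly when all three are positive.

yes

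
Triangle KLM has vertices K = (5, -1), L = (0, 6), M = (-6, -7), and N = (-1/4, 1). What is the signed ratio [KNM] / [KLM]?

[KLM] = ½·(5·(6−(-7)) + 0·(-7−(-1)) + (-6)·(-1−6)) = ½·(65 + 0 + 42) = 107/2.
[KNM] = ½·(5·(1−(-7)) + (-1/4)·(-7−(-1)) + (-6)·(-1−1)) = ½·(40 + 3/2 + 12) = 107/4, so the ratio is (107/4)/(107/2) = 1/2.

1/2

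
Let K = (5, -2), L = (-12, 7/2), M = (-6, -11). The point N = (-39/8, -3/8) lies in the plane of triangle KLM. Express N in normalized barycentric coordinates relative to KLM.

(3/8, 1/2, 1/8)

Signed area of the reference triangle: [KLM] = ½·(5·(7/2−(-11)) + (-12)·(-11−(-2)) + (-6)·(-2−(7/2))) = ½·(145/2 + 108 + 33) = 427/4.
[NLM] = ½·((-39/8)·(7/2−(-11)) + (-12)·(-11−(-3/8)) + (-6)·(-3/8−(7/2))) = ½·(-1131/16 + 255/2 + 93/4) = 1281/32, so the K-coordinate is (1281/32)/(427/4) = 3/8.
[KNM] = ½·(5·(-3/8−(-11)) + (-39/8)·(-11−(-2)) + (-6)·(-2−(-3/8))) = ½·(425/8 + 351/8 + 39/4) = 427/8, so the L-coordinate is 1/2.
[KLN] = ½·(5·(7/2−(-3/8)) + (-12)·(-3/8−(-2)) + (-39/8)·(-2−(7/2))) = ½·(155/8 − 39/2 + 429/16) = 427/32, so the M-coordinate is 1/8.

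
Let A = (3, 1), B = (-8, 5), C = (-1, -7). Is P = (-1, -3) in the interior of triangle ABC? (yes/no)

yes

Barycentric coordinates of P: (7/26, 2/13, 15/26).
The three coordinates are positive, positive, positive; a point is interior exactly when all three are positive.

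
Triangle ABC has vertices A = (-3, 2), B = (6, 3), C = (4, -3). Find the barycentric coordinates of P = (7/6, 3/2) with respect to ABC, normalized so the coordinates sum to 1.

Signed area of the reference triangle: [ABC] = ½·((-3)·(3−(-3)) + 6·(-3−2) + 4·(2−3)) = ½·(-18 − 30 − 4) = -26.
[PBC] = ½·((7/6)·(3−(-3)) + 6·(-3−(3/2)) + 4·(3/2−3)) = ½·(7 − 27 − 6) = -13, so the A-coordinate is (-13)/(-26) = 1/2.
[APC] = ½·((-3)·(3/2−(-3)) + (7/6)·(-3−2) + 4·(2−(3/2))) = ½·(-27/2 − 35/6 + 2) = -26/3, so the B-coordinate is 1/3.
[ABP] = ½·((-3)·(3−(3/2)) + 6·(3/2−2) + (7/6)·(2−3)) = ½·(-9/2 − 3 − 7/6) = -13/3, so the C-coordinate is 1/6.
Check: 1/2 + 1/3 + 1/6 = 1.

(1/2, 1/3, 1/6)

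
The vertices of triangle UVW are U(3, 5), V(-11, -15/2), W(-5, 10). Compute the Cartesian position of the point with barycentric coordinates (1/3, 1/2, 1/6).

P = (1/3)·U + (1/2)·V + (1/6)·W.
x-coordinate: (1/3)·3 + (1/2)·(-11) + (1/6)·(-5) = -16/3.
y-coordinate: (1/3)·5 + (1/2)·(-15/2) + (1/6)·10 = -5/12.

(-16/3, -5/12)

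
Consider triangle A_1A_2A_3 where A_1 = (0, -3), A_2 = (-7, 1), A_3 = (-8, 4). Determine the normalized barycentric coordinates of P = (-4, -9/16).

(7/16, 1/2, 1/16)

Signed area of the reference triangle: [A_1A_2A_3] = ½·(0·(1−4) + (-7)·(4−(-3)) + (-8)·(-3−1)) = ½·(0 − 49 + 32) = -17/2.
[PA_2A_3] = ½·((-4)·(1−4) + (-7)·(4−(-9/16)) + (-8)·(-9/16−1)) = ½·(12 − 511/16 + 25/2) = -119/32, so the A_1-coordinate is (-119/32)/(-17/2) = 7/16.
[A_1PA_3] = ½·(0·(-9/16−4) + (-4)·(4−(-3)) + (-8)·(-3−(-9/16))) = ½·(0 − 28 + 39/2) = -17/4, so the A_2-coordinate is 1/2.
[A_1A_2P] = ½·(0·(1−(-9/16)) + (-7)·(-9/16−(-3)) + (-4)·(-3−1)) = ½·(0 − 273/16 + 16) = -17/32, so the A_3-coordinate is 1/16.
Check: 7/16 + 1/2 + 1/16 = 1.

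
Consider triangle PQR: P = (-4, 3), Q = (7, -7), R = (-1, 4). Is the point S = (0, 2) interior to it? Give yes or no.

Barycentric coordinates of S: (5/41, 7/41, 29/41).
The three coordinates are positive, positive, positive; a point is interior exactly when all three are positive.

yes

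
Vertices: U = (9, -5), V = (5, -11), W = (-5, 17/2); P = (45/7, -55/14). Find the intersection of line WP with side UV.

(25/3, -6)

Barycentric coordinates of P with respect to UVW: (5/7, 1/7, 1/7).
On side UV the W-coordinate is zero; dropping P's W-weight 1/7 and renormalizing the remaining 5/7 : 1/7 gives weights 5/6, 1/6 on U, V.
Q = (5/6)·(9, -5) + (1/6)·(5, -11) = (25/3, -6).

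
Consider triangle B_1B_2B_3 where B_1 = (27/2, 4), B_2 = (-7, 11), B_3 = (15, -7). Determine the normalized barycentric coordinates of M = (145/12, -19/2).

(-1/2, 1/6, 4/3)

Signed area of the reference triangle: [B_1B_2B_3] = ½·((27/2)·(11−(-7)) + (-7)·(-7−4) + 15·(4−11)) = ½·(243 + 77 − 105) = 215/2.
[MB_2B_3] = ½·((145/12)·(11−(-7)) + (-7)·(-7−(-19/2)) + 15·(-19/2−11)) = ½·(435/2 − 35/2 − 615/2) = -215/4, so the B_1-coordinate is (-215/4)/(215/2) = -1/2.
[B_1MB_3] = ½·((27/2)·(-19/2−(-7)) + (145/12)·(-7−4) + 15·(4−(-19/2))) = ½·(-135/4 − 1595/12 + 405/2) = 215/12, so the B_2-coordinate is 1/6.
[B_1B_2M] = ½·((27/2)·(11−(-19/2)) + (-7)·(-19/2−4) + (145/12)·(4−11)) = ½·(1107/4 + 189/2 − 1015/12) = 430/3, so the B_3-coordinate is 4/3.
Check: -1/2 + 1/6 + 4/3 = 1.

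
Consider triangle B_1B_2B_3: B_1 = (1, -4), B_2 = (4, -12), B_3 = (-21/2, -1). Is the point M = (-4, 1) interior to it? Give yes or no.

no

Barycentric coordinates of M: (201/166, -85/166, 25/83).
The three coordinates are positive, negative, positive; a point is interior exactly when all three are positive.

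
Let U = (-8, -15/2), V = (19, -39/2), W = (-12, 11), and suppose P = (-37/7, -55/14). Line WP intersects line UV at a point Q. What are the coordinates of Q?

Barycentric coordinates of P with respect to UVW: (4/7, 1/7, 2/7).
On side UV the W-coordinate is zero; dropping P's W-weight 2/7 and renormalizing the remaining 4/7 : 1/7 gives weights 4/5, 1/5 on U, V.
Q = (4/5)·(-8, -15/2) + (1/5)·(19, -39/2) = (-13/5, -99/10).

(-13/5, -99/10)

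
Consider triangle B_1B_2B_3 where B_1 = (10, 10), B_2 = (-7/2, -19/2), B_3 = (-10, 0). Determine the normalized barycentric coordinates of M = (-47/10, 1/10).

Signed area of the reference triangle: [B_1B_2B_3] = ½·(10·(-19/2−0) + (-7/2)·(0−10) + (-10)·(10−(-19/2))) = ½·(-95 + 35 − 195) = -255/2.
[MB_2B_3] = ½·((-47/10)·(-19/2−0) + (-7/2)·(0−(1/10)) + (-10)·(1/10−(-19/2))) = ½·(893/20 + 7/20 − 96) = -51/2, so the B_1-coordinate is (-51/2)/(-255/2) = 1/5.
[B_1MB_3] = ½·(10·(1/10−0) + (-47/10)·(0−10) + (-10)·(10−(1/10))) = ½·(1 + 47 − 99) = -51/2, so the B_2-coordinate is 1/5.
[B_1B_2M] = ½·(10·(-19/2−(1/10)) + (-7/2)·(1/10−10) + (-47/10)·(10−(-19/2))) = ½·(-96 + 693/20 − 1833/20) = -153/2, so the B_3-coordinate is 3/5.
Check: 1/5 + 1/5 + 3/5 = 1.

(1/5, 1/5, 3/5)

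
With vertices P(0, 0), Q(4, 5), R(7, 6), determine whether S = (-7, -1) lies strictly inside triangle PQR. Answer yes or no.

Barycentric coordinates of S: (7/11, 35/11, -31/11).
The three coordinates are positive, positive, negative; a point is interior exactly when all three are positive.

no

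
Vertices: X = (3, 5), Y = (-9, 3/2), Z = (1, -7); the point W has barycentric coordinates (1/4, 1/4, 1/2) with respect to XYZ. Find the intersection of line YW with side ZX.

(5/3, -3)

Line YW meets ZX where the Y-coordinate vanishes; zeroing W's Y-weight and renormalizing leaves Z, X-weights 1/2 : 1/4 → (2/3, 1/3).
So V = (2/3)·Z + (1/3)·X = (5/3, -3).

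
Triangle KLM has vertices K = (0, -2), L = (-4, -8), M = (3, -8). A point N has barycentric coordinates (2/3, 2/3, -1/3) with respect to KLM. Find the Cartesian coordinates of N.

(-11/3, -4)

N = (2/3)·K + (2/3)·L + (-1/3)·M.
x-coordinate: (2/3)·0 + (2/3)·(-4) + (-1/3)·3 = -11/3.
y-coordinate: (2/3)·(-2) + (2/3)·(-8) + (-1/3)·(-8) = -4.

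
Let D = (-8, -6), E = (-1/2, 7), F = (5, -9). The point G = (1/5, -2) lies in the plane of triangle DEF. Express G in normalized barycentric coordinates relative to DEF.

(1/5, 2/5, 2/5)

Signed area of the reference triangle: [DEF] = ½·((-8)·(7−(-9)) + (-1/2)·(-9−(-6)) + 5·(-6−7)) = ½·(-128 + 3/2 − 65) = -383/4.
[GEF] = ½·((1/5)·(7−(-9)) + (-1/2)·(-9−(-2)) + 5·(-2−7)) = ½·(16/5 + 7/2 − 45) = -383/20, so the D-coordinate is (-383/20)/(-383/4) = 1/5.
[DGF] = ½·((-8)·(-2−(-9)) + (1/5)·(-9−(-6)) + 5·(-6−(-2))) = ½·(-56 − 3/5 − 20) = -383/10, so the E-coordinate is 2/5.
[DEG] = ½·((-8)·(7−(-2)) + (-1/2)·(-2−(-6)) + (1/5)·(-6−7)) = ½·(-72 − 2 − 13/5) = -383/10, so the F-coordinate is 2/5.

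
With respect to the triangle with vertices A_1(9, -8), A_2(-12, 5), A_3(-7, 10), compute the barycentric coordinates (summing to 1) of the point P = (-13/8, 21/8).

(3/8, 1/8, 1/2)

Signed area of the reference triangle: [A_1A_2A_3] = ½·(9·(5−10) + (-12)·(10−(-8)) + (-7)·(-8−5)) = ½·(-45 − 216 + 91) = -85.
[PA_2A_3] = ½·((-13/8)·(5−10) + (-12)·(10−(21/8)) + (-7)·(21/8−5)) = ½·(65/8 − 177/2 + 133/8) = -255/8, so the A_1-coordinate is (-255/8)/(-85) = 3/8.
[A_1PA_3] = ½·(9·(21/8−10) + (-13/8)·(10−(-8)) + (-7)·(-8−(21/8))) = ½·(-531/8 − 117/4 + 595/8) = -85/8, so the A_2-coordinate is 1/8.
[A_1A_2P] = ½·(9·(5−(21/8)) + (-12)·(21/8−(-8)) + (-13/8)·(-8−5)) = ½·(171/8 − 255/2 + 169/8) = -85/2, so the A_3-coordinate is 1/2.
Check: 3/8 + 1/8 + 1/2 = 1.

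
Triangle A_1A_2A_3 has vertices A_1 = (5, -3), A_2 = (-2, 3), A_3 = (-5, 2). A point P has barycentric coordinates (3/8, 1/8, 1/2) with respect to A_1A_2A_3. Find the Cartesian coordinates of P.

(-7/8, 1/4)

P = (3/8)·A_1 + (1/8)·A_2 + (1/2)·A_3.
x-coordinate: (3/8)·5 + (1/8)·(-2) + (1/2)·(-5) = -7/8.
y-coordinate: (3/8)·(-3) + (1/8)·3 + (1/2)·2 = 1/4.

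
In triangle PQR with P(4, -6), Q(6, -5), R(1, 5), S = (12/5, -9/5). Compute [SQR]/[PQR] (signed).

[PQR] = ½·(4·(-5−5) + 6·(5−(-6)) + 1·(-6−(-5))) = ½·(-40 + 66 − 1) = 25/2.
[SQR] = ½·((12/5)·(-5−5) + 6·(5−(-9/5)) + 1·(-9/5−(-5))) = ½·(-24 + 204/5 + 16/5) = 10, so the ratio is 10/(25/2) = 4/5.

4/5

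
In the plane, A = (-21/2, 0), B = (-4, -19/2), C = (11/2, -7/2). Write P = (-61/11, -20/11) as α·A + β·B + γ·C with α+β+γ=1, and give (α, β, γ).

Signed area of the reference triangle: [ABC] = ½·((-21/2)·(-19/2−(-7/2)) + (-4)·(-7/2−0) + (11/2)·(0−(-19/2))) = ½·(63 + 14 + 209/4) = 517/8.
[PBC] = ½·((-61/11)·(-19/2−(-7/2)) + (-4)·(-7/2−(-20/11)) + (11/2)·(-20/11−(-19/2))) = ½·(366/11 + 74/11 + 169/4) = 329/8, so the A-coordinate is (329/8)/(517/8) = 7/11.
[APC] = ½·((-21/2)·(-20/11−(-7/2)) + (-61/11)·(-7/2−0) + (11/2)·(0−(-20/11))) = ½·(-777/44 + 427/22 + 10) = 47/8, so the B-coordinate is 1/11.
[ABP] = ½·((-21/2)·(-19/2−(-20/11)) + (-4)·(-20/11−0) + (-61/11)·(0−(-19/2))) = ½·(3549/44 + 80/11 − 1159/22) = 141/8, so the C-coordinate is 3/11.

(7/11, 1/11, 3/11)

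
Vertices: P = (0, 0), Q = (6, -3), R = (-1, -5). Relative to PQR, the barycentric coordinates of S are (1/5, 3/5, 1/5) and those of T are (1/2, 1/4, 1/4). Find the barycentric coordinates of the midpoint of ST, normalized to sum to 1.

Since both coordinate triples sum to 1, the midpoint's barycentrics are the componentwise average.
(1/5+1/2)/2 = 7/20; similarly 17/40 and 9/40.

(7/20, 17/40, 9/40)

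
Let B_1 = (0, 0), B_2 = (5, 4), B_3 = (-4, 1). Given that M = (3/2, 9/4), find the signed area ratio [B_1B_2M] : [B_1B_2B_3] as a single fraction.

1/4

[B_1B_2B_3] = ½·(0·(4−1) + 5·(1−0) + (-4)·(0−4)) = ½·(0 + 5 + 16) = 21/2.
[B_1B_2M] = ½·(0·(4−(9/4)) + 5·(9/4−0) + (3/2)·(0−4)) = ½·(0 + 45/4 − 6) = 21/8, so the ratio is (21/8)/(21/2) = 1/4.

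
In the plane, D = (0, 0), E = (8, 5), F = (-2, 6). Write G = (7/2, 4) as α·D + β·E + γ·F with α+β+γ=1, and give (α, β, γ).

(1/4, 1/2, 1/4)

Signed area of the reference triangle: [DEF] = ½·(0·(5−6) + 8·(6−0) + (-2)·(0−5)) = ½·(0 + 48 + 10) = 29.
[GEF] = ½·((7/2)·(5−6) + 8·(6−4) + (-2)·(4−5)) = ½·(-7/2 + 16 + 2) = 29/4, so the D-coordinate is (29/4)/29 = 1/4.
[DGF] = ½·(0·(4−6) + (7/2)·(6−0) + (-2)·(0−4)) = ½·(0 + 21 + 8) = 29/2, so the E-coordinate is 1/2.
[DEG] = ½·(0·(5−4) + 8·(4−0) + (7/2)·(0−5)) = ½·(0 + 32 − 35/2) = 29/4, so the F-coordinate is 1/4.
Check: 1/4 + 1/2 + 1/4 = 1.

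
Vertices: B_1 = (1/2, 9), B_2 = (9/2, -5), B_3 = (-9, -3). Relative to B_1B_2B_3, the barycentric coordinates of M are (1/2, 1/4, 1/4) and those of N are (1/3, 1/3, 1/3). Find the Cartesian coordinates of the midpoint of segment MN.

Barycentric coordinates of the midpoint are the average: (5/12, 7/24, 7/24).
Converting: (5/12)·B_1 + (7/24)·B_2 + (7/24)·B_3 = (-53/48, 17/12).

(-53/48, 17/12)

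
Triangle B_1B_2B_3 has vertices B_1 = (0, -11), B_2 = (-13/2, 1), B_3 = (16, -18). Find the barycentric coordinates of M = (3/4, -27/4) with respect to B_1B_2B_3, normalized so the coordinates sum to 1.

Signed area of the reference triangle: [B_1B_2B_3] = ½·(0·(1−(-18)) + (-13/2)·(-18−(-11)) + 16·(-11−1)) = ½·(0 + 91/2 − 192) = -293/4.
[MB_2B_3] = ½·((3/4)·(1−(-18)) + (-13/2)·(-18−(-27/4)) + 16·(-27/4−1)) = ½·(57/4 + 585/8 − 124) = -293/16, so the B_1-coordinate is (-293/16)/(-293/4) = 1/4.
[B_1MB_3] = ½·(0·(-27/4−(-18)) + (3/4)·(-18−(-11)) + 16·(-11−(-27/4))) = ½·(0 − 21/4 − 68) = -293/8, so the B_2-coordinate is 1/2.
[B_1B_2M] = ½·(0·(1−(-27/4)) + (-13/2)·(-27/4−(-11)) + (3/4)·(-11−1)) = ½·(0 − 221/8 − 9) = -293/16, so the B_3-coordinate is 1/4.
Check: 1/4 + 1/2 + 1/4 = 1.

(1/4, 1/2, 1/4)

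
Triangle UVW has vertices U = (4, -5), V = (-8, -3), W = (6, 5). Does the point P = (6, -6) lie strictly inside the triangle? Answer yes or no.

no

Barycentric coordinates of P: (77/62, -11/62, -2/31).
The three coordinates are positive, negative, negative; a point is interior exactly when all three are positive.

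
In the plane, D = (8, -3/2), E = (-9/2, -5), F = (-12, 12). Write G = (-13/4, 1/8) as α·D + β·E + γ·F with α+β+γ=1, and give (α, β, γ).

(1/4, 1/2, 1/4)

Signed area of the reference triangle: [DEF] = ½·(8·(-5−12) + (-9/2)·(12−(-3/2)) + (-12)·(-3/2−(-5))) = ½·(-136 − 243/4 − 42) = -955/8.
[GEF] = ½·((-13/4)·(-5−12) + (-9/2)·(12−(1/8)) + (-12)·(1/8−(-5))) = ½·(221/4 − 855/16 − 123/2) = -955/32, so the D-coordinate is (-955/32)/(-955/8) = 1/4.
[DGF] = ½·(8·(1/8−12) + (-13/4)·(12−(-3/2)) + (-12)·(-3/2−(1/8))) = ½·(-95 − 351/8 + 39/2) = -955/16, so the E-coordinate is 1/2.
[DEG] = ½·(8·(-5−(1/8)) + (-9/2)·(1/8−(-3/2)) + (-13/4)·(-3/2−(-5))) = ½·(-41 − 117/16 − 91/8) = -955/32, so the F-coordinate is 1/4.
Check: 1/4 + 1/2 + 1/4 = 1.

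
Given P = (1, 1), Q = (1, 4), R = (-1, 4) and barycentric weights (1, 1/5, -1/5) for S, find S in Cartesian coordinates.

(7/5, 1)

S = 1·P + (1/5)·Q + (-1/5)·R.
x-coordinate: 1·1 + (1/5)·1 + (-1/5)·(-1) = 7/5.
y-coordinate: 1·1 + (1/5)·4 + (-1/5)·4 = 1.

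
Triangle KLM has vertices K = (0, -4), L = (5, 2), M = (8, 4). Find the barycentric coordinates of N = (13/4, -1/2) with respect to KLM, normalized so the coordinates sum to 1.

(1/2, 1/4, 1/4)

Signed area of the reference triangle: [KLM] = ½·(0·(2−4) + 5·(4−(-4)) + 8·(-4−2)) = ½·(0 + 40 − 48) = -4.
[NLM] = ½·((13/4)·(2−4) + 5·(4−(-1/2)) + 8·(-1/2−2)) = ½·(-13/2 + 45/2 − 20) = -2, so the K-coordinate is (-2)/(-4) = 1/2.
[KNM] = ½·(0·(-1/2−4) + (13/4)·(4−(-4)) + 8·(-4−(-1/2))) = ½·(0 + 26 − 28) = -1, so the L-coordinate is 1/4.
[KLN] = ½·(0·(2−(-1/2)) + 5·(-1/2−(-4)) + (13/4)·(-4−2)) = ½·(0 + 35/2 − 39/2) = -1, so the M-coordinate is 1/4.
Check: 1/2 + 1/4 + 1/4 = 1.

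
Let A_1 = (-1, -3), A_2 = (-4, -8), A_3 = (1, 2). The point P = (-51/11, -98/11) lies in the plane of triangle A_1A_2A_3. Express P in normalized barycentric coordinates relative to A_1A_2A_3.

(-4/11, 14/11, 1/11)

Signed area of the reference triangle: [A_1A_2A_3] = ½·((-1)·(-8−2) + (-4)·(2−(-3)) + 1·(-3−(-8))) = ½·(10 − 20 + 5) = -5/2.
[PA_2A_3] = ½·((-51/11)·(-8−2) + (-4)·(2−(-98/11)) + 1·(-98/11−(-8))) = ½·(510/11 − 480/11 − 10/11) = 10/11, so the A_1-coordinate is (10/11)/(-5/2) = -4/11.
[A_1PA_3] = ½·((-1)·(-98/11−2) + (-51/11)·(2−(-3)) + 1·(-3−(-98/11))) = ½·(120/11 − 255/11 + 65/11) = -35/11, so the A_2-coordinate is 14/11.
[A_1A_2P] = ½·((-1)·(-8−(-98/11)) + (-4)·(-98/11−(-3)) + (-51/11)·(-3−(-8))) = ½·(-10/11 + 260/11 − 255/11) = -5/22, so the A_3-coordinate is 1/11.
Check: -4/11 + 14/11 + 1/11 = 1.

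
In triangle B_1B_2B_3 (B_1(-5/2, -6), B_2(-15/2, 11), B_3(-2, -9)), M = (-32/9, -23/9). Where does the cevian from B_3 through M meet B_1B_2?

(-15/4, -7/4)

Barycentric coordinates of M with respect to B_1B_2B_3: (2/3, 2/9, 1/9).
On side B_1B_2 the B_3-coordinate is zero; dropping M's B_3-weight 1/9 and renormalizing the remaining 2/3 : 2/9 gives weights 3/4, 1/4 on B_1, B_2.
N = (3/4)·(-5/2, -6) + (1/4)·(-15/2, 11) = (-15/4, -7/4).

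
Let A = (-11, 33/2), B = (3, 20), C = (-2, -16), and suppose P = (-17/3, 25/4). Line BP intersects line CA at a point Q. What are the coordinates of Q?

(-37/5, 7/2)

Barycentric coordinates of P with respect to ABC: (1/2, 1/6, 1/3).
On side CA the B-coordinate is zero; dropping P's B-weight 1/6 and renormalizing the remaining 1/3 : 1/2 gives weights 2/5, 3/5 on C, A.
Q = (2/5)·(-2, -16) + (3/5)·(-11, 33/2) = (-37/5, 7/2).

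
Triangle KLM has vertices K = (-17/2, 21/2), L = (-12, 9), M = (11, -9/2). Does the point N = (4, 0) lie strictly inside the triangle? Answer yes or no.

Barycentric coordinates of N: (12/109, 23/109, 74/109).
The three coordinates are positive, positive, positive; a point is interior exactly when all three are positive.

yes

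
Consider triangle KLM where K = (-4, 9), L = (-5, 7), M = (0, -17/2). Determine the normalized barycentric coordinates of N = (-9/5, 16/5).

(6/5, -3/5, 2/5)

Signed area of the reference triangle: [KLM] = ½·((-4)·(7−(-17/2)) + (-5)·(-17/2−9) + 0·(9−7)) = ½·(-62 + 175/2 + 0) = 51/4.
[NLM] = ½·((-9/5)·(7−(-17/2)) + (-5)·(-17/2−(16/5)) + 0·(16/5−7)) = ½·(-279/10 + 117/2 + 0) = 153/10, so the K-coordinate is (153/10)/(51/4) = 6/5.
[KNM] = ½·((-4)·(16/5−(-17/2)) + (-9/5)·(-17/2−9) + 0·(9−(16/5))) = ½·(-234/5 + 63/2 + 0) = -153/20, so the L-coordinate is -3/5.
[KLN] = ½·((-4)·(7−(16/5)) + (-5)·(16/5−9) + (-9/5)·(9−7)) = ½·(-76/5 + 29 − 18/5) = 51/10, so the M-coordinate is 2/5.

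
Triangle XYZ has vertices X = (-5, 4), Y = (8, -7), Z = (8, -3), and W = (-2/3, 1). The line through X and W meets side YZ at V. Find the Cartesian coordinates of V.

Barycentric coordinates of W with respect to XYZ: (2/3, 1/6, 1/6).
On side YZ the X-coordinate is zero; dropping W's X-weight 2/3 and renormalizing the remaining 1/6 : 1/6 gives weights 1/2, 1/2 on Y, Z.
V = (1/2)·(8, -7) + (1/2)·(8, -3) = (8, -5).

(8, -5)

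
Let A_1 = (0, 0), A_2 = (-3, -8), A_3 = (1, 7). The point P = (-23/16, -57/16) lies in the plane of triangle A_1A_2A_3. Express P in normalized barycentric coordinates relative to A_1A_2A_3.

Signed area of the reference triangle: [A_1A_2A_3] = ½·(0·(-8−7) + (-3)·(7−0) + 1·(0−(-8))) = ½·(0 − 21 + 8) = -13/2.
[PA_2A_3] = ½·((-23/16)·(-8−7) + (-3)·(7−(-57/16)) + 1·(-57/16−(-8))) = ½·(345/16 − 507/16 + 71/16) = -91/32, so the A_1-coordinate is (-91/32)/(-13/2) = 7/16.
[A_1PA_3] = ½·(0·(-57/16−7) + (-23/16)·(7−0) + 1·(0−(-57/16))) = ½·(0 − 161/16 + 57/16) = -13/4, so the A_2-coordinate is 1/2.
[A_1A_2P] = ½·(0·(-8−(-57/16)) + (-3)·(-57/16−0) + (-23/16)·(0−(-8))) = ½·(0 + 171/16 − 23/2) = -13/32, so the A_3-coordinate is 1/16.

(7/16, 1/2, 1/16)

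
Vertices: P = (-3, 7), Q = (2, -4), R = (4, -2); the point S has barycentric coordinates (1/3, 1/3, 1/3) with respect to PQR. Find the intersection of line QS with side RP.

Line QS meets RP where the Q-coordinate vanishes; zeroing S's Q-weight and renormalizing leaves R, P-weights 1/3 : 1/3 → (1/2, 1/2).
So T = (1/2)·R + (1/2)·P = (1/2, 5/2).

(1/2, 5/2)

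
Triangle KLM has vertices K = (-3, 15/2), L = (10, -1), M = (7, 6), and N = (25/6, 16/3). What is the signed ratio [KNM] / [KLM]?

[KLM] = ½·((-3)·(-1−6) + 10·(6−(15/2)) + 7·(15/2−(-1))) = ½·(21 − 15 + 119/2) = 131/4.
[KNM] = ½·((-3)·(16/3−6) + (25/6)·(6−(15/2)) + 7·(15/2−(16/3))) = ½·(2 − 25/4 + 91/6) = 131/24, so the ratio is (131/24)/(131/4) = 1/6.

1/6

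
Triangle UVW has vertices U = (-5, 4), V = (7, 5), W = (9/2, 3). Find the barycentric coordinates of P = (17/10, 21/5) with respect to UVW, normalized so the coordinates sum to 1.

Signed area of the reference triangle: [UVW] = ½·((-5)·(5−3) + 7·(3−4) + (9/2)·(4−5)) = ½·(-10 − 7 − 9/2) = -43/4.
[PVW] = ½·((17/10)·(5−3) + 7·(3−(21/5)) + (9/2)·(21/5−5)) = ½·(17/5 − 42/5 − 18/5) = -43/10, so the U-coordinate is (-43/10)/(-43/4) = 2/5.
[UPW] = ½·((-5)·(21/5−3) + (17/10)·(3−4) + (9/2)·(4−(21/5))) = ½·(-6 − 17/10 − 9/10) = -43/10, so the V-coordinate is 2/5.
[UVP] = ½·((-5)·(5−(21/5)) + 7·(21/5−4) + (17/10)·(4−5)) = ½·(-4 + 7/5 − 17/10) = -43/20, so the W-coordinate is 1/5.

(2/5, 2/5, 1/5)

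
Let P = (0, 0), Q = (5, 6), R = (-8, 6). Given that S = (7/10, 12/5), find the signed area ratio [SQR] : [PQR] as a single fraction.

3/5

[PQR] = ½·(0·(6−6) + 5·(6−0) + (-8)·(0−6)) = ½·(0 + 30 + 48) = 39.
[SQR] = ½·((7/10)·(6−6) + 5·(6−(12/5)) + (-8)·(12/5−6)) = ½·(0 + 18 + 144/5) = 117/5, so the ratio is (117/5)/39 = 3/5.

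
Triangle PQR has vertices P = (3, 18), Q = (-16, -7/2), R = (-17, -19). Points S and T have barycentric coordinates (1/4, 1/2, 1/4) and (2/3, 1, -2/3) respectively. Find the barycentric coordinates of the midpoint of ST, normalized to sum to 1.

(11/24, 3/4, -5/24)

Since both coordinate triples sum to 1, the midpoint's barycentrics are the componentwise average.
(1/4+2/3)/2 = 11/24; similarly 3/4 and -5/24.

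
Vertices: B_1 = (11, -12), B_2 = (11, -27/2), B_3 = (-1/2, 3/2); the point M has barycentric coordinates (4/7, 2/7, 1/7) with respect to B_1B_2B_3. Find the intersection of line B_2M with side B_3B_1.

Line B_2M meets B_3B_1 where the B_2-coordinate vanishes; zeroing M's B_2-weight and renormalizing leaves B_3, B_1-weights 1/7 : 4/7 → (1/5, 4/5).
So N = (1/5)·B_3 + (4/5)·B_1 = (87/10, -93/10).

(87/10, -93/10)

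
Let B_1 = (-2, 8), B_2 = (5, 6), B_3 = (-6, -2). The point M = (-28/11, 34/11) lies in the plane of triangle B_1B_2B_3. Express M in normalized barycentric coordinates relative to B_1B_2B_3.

Signed area of the reference triangle: [B_1B_2B_3] = ½·((-2)·(6−(-2)) + 5·(-2−8) + (-6)·(8−6)) = ½·(-16 − 50 − 12) = -39.
[MB_2B_3] = ½·((-28/11)·(6−(-2)) + 5·(-2−(34/11)) + (-6)·(34/11−6)) = ½·(-224/11 − 280/11 + 192/11) = -156/11, so the B_1-coordinate is (-156/11)/(-39) = 4/11.
[B_1MB_3] = ½·((-2)·(34/11−(-2)) + (-28/11)·(-2−8) + (-6)·(8−(34/11))) = ½·(-112/11 + 280/11 − 324/11) = -78/11, so the B_2-coordinate is 2/11.
[B_1B_2M] = ½·((-2)·(6−(34/11)) + 5·(34/11−8) + (-28/11)·(8−6)) = ½·(-64/11 − 270/11 − 56/11) = -195/11, so the B_3-coordinate is 5/11.

(4/11, 2/11, 5/11)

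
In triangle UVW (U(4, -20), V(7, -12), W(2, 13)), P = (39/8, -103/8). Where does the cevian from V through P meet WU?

Barycentric coordinates of P with respect to UVW: (1/2, 3/8, 1/8).
On side WU the V-coordinate is zero; dropping P's V-weight 3/8 and renormalizing the remaining 1/8 : 1/2 gives weights 1/5, 4/5 on W, U.
Q = (1/5)·(2, 13) + (4/5)·(4, -20) = (18/5, -67/5).

(18/5, -67/5)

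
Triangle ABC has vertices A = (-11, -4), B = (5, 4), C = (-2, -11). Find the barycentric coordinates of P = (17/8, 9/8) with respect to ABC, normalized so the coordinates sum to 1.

Signed area of the reference triangle: [ABC] = ½·((-11)·(4−(-11)) + 5·(-11−(-4)) + (-2)·(-4−4)) = ½·(-165 − 35 + 16) = -92.
[PBC] = ½·((17/8)·(4−(-11)) + 5·(-11−(9/8)) + (-2)·(9/8−4)) = ½·(255/8 − 485/8 + 23/4) = -23/2, so the A-coordinate is (-23/2)/(-92) = 1/8.
[APC] = ½·((-11)·(9/8−(-11)) + (17/8)·(-11−(-4)) + (-2)·(-4−(9/8))) = ½·(-1067/8 − 119/8 + 41/4) = -69, so the B-coordinate is 3/4.
[ABP] = ½·((-11)·(4−(9/8)) + 5·(9/8−(-4)) + (17/8)·(-4−4)) = ½·(-253/8 + 205/8 − 17) = -23/2, so the C-coordinate is 1/8.
Check: 1/8 + 3/4 + 1/8 = 1.

(1/8, 3/4, 1/8)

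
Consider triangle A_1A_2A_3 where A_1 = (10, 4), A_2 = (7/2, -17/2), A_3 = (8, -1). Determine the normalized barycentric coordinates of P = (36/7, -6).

Signed area of the reference triangle: [A_1A_2A_3] = ½·(10·(-17/2−(-1)) + (7/2)·(-1−4) + 8·(4−(-17/2))) = ½·(-75 − 35/2 + 100) = 15/4.
[PA_2A_3] = ½·((36/7)·(-17/2−(-1)) + (7/2)·(-1−(-6)) + 8·(-6−(-17/2))) = ½·(-270/7 + 35/2 + 20) = -15/28, so the A_1-coordinate is (-15/28)/(15/4) = -1/7.
[A_1PA_3] = ½·(10·(-6−(-1)) + (36/7)·(-1−4) + 8·(4−(-6))) = ½·(-50 − 180/7 + 80) = 15/7, so the A_2-coordinate is 4/7.
[A_1A_2P] = ½·(10·(-17/2−(-6)) + (7/2)·(-6−4) + (36/7)·(4−(-17/2))) = ½·(-25 − 35 + 450/7) = 15/7, so the A_3-coordinate is 4/7.

(-1/7, 4/7, 4/7)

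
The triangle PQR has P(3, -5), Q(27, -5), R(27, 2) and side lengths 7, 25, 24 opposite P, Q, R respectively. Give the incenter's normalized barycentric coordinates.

The incenter has barycentric coordinates proportional to the opposite side lengths: (7 : 25 : 24).
Normalizing by 7+25+24 = 56 gives (1/8, 25/56, 3/7).

(1/8, 25/56, 3/7)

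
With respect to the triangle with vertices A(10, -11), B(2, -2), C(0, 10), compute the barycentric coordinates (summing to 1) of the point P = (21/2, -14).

Signed area of the reference triangle: [ABC] = ½·(10·(-2−10) + 2·(10−(-11)) + 0·(-11−(-2))) = ½·(-120 + 42 + 0) = -39.
[PBC] = ½·((21/2)·(-2−10) + 2·(10−(-14)) + 0·(-14−(-2))) = ½·(-126 + 48 + 0) = -39, so the A-coordinate is (-39)/(-39) = 1.
[APC] = ½·(10·(-14−10) + (21/2)·(10−(-11)) + 0·(-11−(-14))) = ½·(-240 + 441/2 + 0) = -39/4, so the B-coordinate is 1/4.
[ABP] = ½·(10·(-2−(-14)) + 2·(-14−(-11)) + (21/2)·(-11−(-2))) = ½·(120 − 6 − 189/2) = 39/4, so the C-coordinate is -1/4.
Check: 1 + 1/4 − 1/4 = 1.

(1, 1/4, -1/4)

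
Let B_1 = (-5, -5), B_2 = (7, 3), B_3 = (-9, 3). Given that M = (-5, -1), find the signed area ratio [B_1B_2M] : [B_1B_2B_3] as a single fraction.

3/8

[B_1B_2B_3] = ½·((-5)·(3−3) + 7·(3−(-5)) + (-9)·(-5−3)) = ½·(0 + 56 + 72) = 64.
[B_1B_2M] = ½·((-5)·(3−(-1)) + 7·(-1−(-5)) + (-5)·(-5−3)) = ½·(-20 + 28 + 40) = 24, so the ratio is 24/64 = 3/8.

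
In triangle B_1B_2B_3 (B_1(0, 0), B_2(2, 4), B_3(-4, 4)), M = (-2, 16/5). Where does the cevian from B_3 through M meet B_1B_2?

Barycentric coordinates of M with respect to B_1B_2B_3: (1/5, 1/5, 3/5).
On side B_1B_2 the B_3-coordinate is zero; dropping M's B_3-weight 3/5 and renormalizing the remaining 1/5 : 1/5 gives weights 1/2, 1/2 on B_1, B_2.
N = (1/2)·(0, 0) + (1/2)·(2, 4) = (1, 2).

(1, 2)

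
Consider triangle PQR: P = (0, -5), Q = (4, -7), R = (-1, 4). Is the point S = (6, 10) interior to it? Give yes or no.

Barycentric coordinates of S: (-107/34, 69/34, 36/17).
The three coordinates are negative, positive, positive; a point is interior exactly when all three are positive.

no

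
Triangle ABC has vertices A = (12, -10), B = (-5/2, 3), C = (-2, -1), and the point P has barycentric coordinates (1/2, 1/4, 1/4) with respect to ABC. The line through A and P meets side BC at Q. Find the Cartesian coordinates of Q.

(-9/4, 1)

Line AP meets BC where the A-coordinate vanishes; zeroing P's A-weight and renormalizing leaves B, C-weights 1/4 : 1/4 → (1/2, 1/2).
So Q = (1/2)·B + (1/2)·C = (-9/4, 1).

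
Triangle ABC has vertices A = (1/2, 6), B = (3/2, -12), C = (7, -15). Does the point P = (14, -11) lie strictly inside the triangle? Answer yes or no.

no

Barycentric coordinates of P: (43/96, -173/96, 113/48).
The three coordinates are positive, negative, positive; a point is interior exactly when all three are positive.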